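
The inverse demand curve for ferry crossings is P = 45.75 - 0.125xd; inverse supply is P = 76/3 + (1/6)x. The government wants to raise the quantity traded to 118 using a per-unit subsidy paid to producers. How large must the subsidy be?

At x = 118, from the demand curve buyers pay Pb = 45.75 − 0.125·118 = 31; from the supply curve sellers need Ps = 76/3 + (1/6)·118 = 45.
The subsidy must fill the gap: s = Ps − Pb = 45 − 31 = 14.

Required subsidy s = 14 per unit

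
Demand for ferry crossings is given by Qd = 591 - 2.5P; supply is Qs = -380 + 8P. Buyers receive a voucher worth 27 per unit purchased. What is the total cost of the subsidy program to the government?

Government cost = 77724/7

Pre-subsidy: 591 - 2.5P = -380 + 8P gives P* = 1942/21, Q* = 7556/21.
With the rebate, buyers effectively pay Pb = Ps − 27, where Ps is the price sellers receive.
Demand in terms of Ps becomes Qd = 591 − 2.5(Ps − 27) = 658.5 - 2.5Ps. Setting this equal to supply: 658.5 - 2.5Ps = -380 + 8Ps, so Ps = 2077/21.
Buyers pay Pb = 2077/21 − 27 = 1510/21; Q' = -380 + 8·(2077/21) = 8636/21.
Government outlay = subsidy × quantity = 27 × 8636/21 = 77724/7.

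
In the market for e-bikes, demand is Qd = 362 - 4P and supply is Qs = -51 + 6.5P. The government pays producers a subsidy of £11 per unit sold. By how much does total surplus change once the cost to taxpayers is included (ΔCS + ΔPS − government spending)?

Net change in total surplus = -3146/21

Pre-subsidy: 362 - 4P = -51 + 6.5P gives P* = 118/3, Q* = 614/3.
With the subsidy, sellers receive Ps = Pb + 11 for each unit, where Pb is the price buyers pay.
Supply in terms of Pb becomes Qs = -51 + 6.5(Pb + 11) = 20.5 + 6.5Pb. Setting this equal to demand: 362 - 4Pb = 20.5 + 6.5Pb, so Pb = 683/21.
Sellers receive Ps = 683/21 + 11 = 914/21; Q' = 362 − 4·(683/21) = 4870/21.
ΔCS = ½(614/3 + 4870/21)(118/3 − 683/21) = 218504/147; ΔPS = ½(614/3 + 4870/21)(914/21 − 118/3) = 134464/147.
Government spending = 11 × 4870/21 = 53570/21.
Net change = 218504/147 + 134464/147 − 53570/21 = -3146/21. The loss equals the DWL triangle ½·11·572/21.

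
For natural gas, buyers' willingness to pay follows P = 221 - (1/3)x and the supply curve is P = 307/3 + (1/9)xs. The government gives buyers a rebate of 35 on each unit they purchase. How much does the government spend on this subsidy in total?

Pre-subsidy: 221 - (1/3)x = 307/3 + (1/9)x gives x* = 267 and P* = 132.
With the rebate, buyers effectively pay Pb = Ps − 35, where Ps is the price sellers receive.
On the curves, Pb = 221 - (1/3)x and Ps = 307/3 + (1/9)x; the wedge Ps − Pb = 35 gives 307/3 + (1/9)x − (221 - (1/3)x) = 35, so x' = 345.75.
Then Pb = 221 − (1/3)·345.75 = 105.75 and Ps = 307/3 + (1/9)·345.75 = 140.75.
Government outlay = subsidy × quantity = 35 × 345.75 = 12101.25.

Government cost = 12101.25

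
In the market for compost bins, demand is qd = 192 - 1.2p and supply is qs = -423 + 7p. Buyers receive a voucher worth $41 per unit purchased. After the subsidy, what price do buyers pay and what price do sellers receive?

Buyers pay $40; sellers receive $81

Pre-subsidy: 192 - 1.2p = -423 + 7p gives p* = 75, q* = 102.
With the rebate, buyers effectively pay pb = ps − 41, where ps is the price sellers receive.
Demand in terms of ps becomes qd = 192 − 1.2(ps − 41) = 241.2 - 1.2ps. Setting this equal to supply: 241.2 - 1.2ps = -423 + 7ps, so ps = 81.
Buyers pay pb = 81 − 41 = 40; q' = -423 + 7·81 = 144.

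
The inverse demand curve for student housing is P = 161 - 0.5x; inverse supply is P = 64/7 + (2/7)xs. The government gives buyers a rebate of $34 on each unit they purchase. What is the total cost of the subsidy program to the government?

Pre-subsidy: 161 - 0.5x = 64/7 + (2/7)x gives x* = 2126/11 and P* = 708/11.
With the rebate, buyers effectively pay Pb = Ps − 34, where Ps is the price sellers receive.
On the curves, Pb = 161 - 0.5x and Ps = 64/7 + (2/7)x; the wedge Ps − Pb = 34 gives 64/7 + (2/7)x − (161 - 0.5x) = 34, so x' = 2602/11.
Then Pb = 161 − 0.5·(2602/11) = 470/11 and Ps = 64/7 + (2/7)·(2602/11) = 844/11.
Government outlay = subsidy × quantity = 34 × 2602/11 = 88468/11.

Government cost = 88468/11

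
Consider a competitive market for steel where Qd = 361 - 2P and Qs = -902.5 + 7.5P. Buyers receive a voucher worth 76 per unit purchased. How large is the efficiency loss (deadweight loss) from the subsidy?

Pre-subsidy: 361 - 2P = -902.5 + 7.5P gives P* = 133, Q* = 95.
With the rebate, buyers effectively pay Pb = Ps − 76, where Ps is the price sellers receive.
Demand in terms of Ps becomes Qd = 361 − 2(Ps − 76) = 513 - 2Ps. Setting this equal to supply: 513 - 2Ps = -902.5 + 7.5Ps, so Ps = 149.
Buyers pay Pb = 149 − 76 = 73; Q' = -902.5 + 7.5·149 = 215.
The subsidy expands output by 215 − 95 = 120 past the efficient level; on those units the gap between marginal cost and willingness to pay runs from 0 up to 76.
DWL = ½ × 76 × 120 = 4560.

Deadweight loss = 4560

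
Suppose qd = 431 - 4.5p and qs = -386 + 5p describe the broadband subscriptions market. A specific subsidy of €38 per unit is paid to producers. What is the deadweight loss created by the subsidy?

Deadweight loss = €1710

Pre-subsidy: 431 - 4.5p = -386 + 5p gives p* = 86, q* = 44.
With the subsidy, sellers receive ps = pb + 38 for each unit, where pb is the price buyers pay.
Supply in terms of pb becomes qs = -386 + 5(pb + 38) = -196 + 5pb. Setting this equal to demand: 431 - 4.5pb = -196 + 5pb, so pb = 66.
Sellers receive ps = 66 + 38 = 104; q' = 431 − 4.5·66 = 134.
The subsidy expands output by 134 − 44 = 90 past the efficient level; on those units the gap between marginal cost and willingness to pay runs from 0 up to 38.
DWL = ½ × 38 × 90 = 1710.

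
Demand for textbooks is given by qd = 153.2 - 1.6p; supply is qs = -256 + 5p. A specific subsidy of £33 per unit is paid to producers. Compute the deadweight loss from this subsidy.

Pre-subsidy: 153.2 - 1.6p = -256 + 5p gives p* = 62, q* = 54.
With the subsidy, sellers receive ps = pb + 33 for each unit, where pb is the price buyers pay.
Supply in terms of pb becomes qs = -256 + 5(pb + 33) = -91 + 5pb. Setting this equal to demand: 153.2 - 1.6pb = -91 + 5pb, so pb = 37.
Sellers receive ps = 37 + 33 = 70; q' = 153.2 − 1.6·37 = 94.
The subsidy expands output by 94 − 54 = 40 past the efficient level; on those units the gap between marginal cost and willingness to pay runs from 0 up to 33.
DWL = ½ × 33 × 40 = 660.

Deadweight loss = £660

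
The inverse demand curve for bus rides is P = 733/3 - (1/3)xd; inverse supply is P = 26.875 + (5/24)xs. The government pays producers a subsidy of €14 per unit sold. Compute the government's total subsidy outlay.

Government cost = 77770/13

Pre-subsidy: 733/3 - (1/3)x = 26.875 + (5/24)x gives x* = 5219/13 and P* = 4310/39.
With the subsidy, sellers receive Ps = Pb + 14 for each unit, where Pb is the price buyers pay.
On the curves, Pb = 733/3 - (1/3)x and Ps = 26.875 + (5/24)x; the wedge Ps − Pb = 14 gives 26.875 + (5/24)x − (733/3 - (1/3)x) = 14, so x' = 5555/13.
Then Pb = 733/3 − (1/3)·(5555/13) = 3974/39 and Ps = 26.875 + (5/24)·(5555/13) = 4520/39.
Government outlay = subsidy × quantity = 14 × 5555/13 = 77770/13.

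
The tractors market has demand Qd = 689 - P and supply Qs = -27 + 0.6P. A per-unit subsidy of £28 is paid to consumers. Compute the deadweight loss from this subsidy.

Deadweight loss = £147

Pre-subsidy: 689 - P = -27 + 0.6P gives P* = 447.5, Q* = 241.5.
With the rebate, buyers effectively pay Pb = Ps − 28, where Ps is the price sellers receive.
Demand in terms of Ps becomes Qd = 689 − 1(Ps − 28) = 717 - Ps. Setting this equal to supply: 717 - Ps = -27 + 0.6Ps, so Ps = 465.
Buyers pay Pb = 465 − 28 = 437; Q' = -27 + 0.6·465 = 252.
The subsidy expands output by 252 − 241.5 = 10.5 past the efficient level; on those units the gap between marginal cost and willingness to pay runs from 0 up to 28.
DWL = ½ × 28 × 10.5 = 147.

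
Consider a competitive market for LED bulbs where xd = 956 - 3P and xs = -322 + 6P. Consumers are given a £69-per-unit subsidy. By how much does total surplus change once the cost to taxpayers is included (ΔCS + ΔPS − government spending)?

Net change in total surplus = -£4761

Pre-subsidy: 956 - 3P = -322 + 6P gives P* = 142, x* = 530.
With the rebate, buyers effectively pay Pb = Ps − 69, where Ps is the price sellers receive.
Demand in terms of Ps becomes xd = 956 − 3(Ps − 69) = 1163 - 3Ps. Setting this equal to supply: 1163 - 3Ps = -322 + 6Ps, so Ps = 165.
Buyers pay Pb = 165 − 69 = 96; x' = -322 + 6·165 = 668.
ΔCS = ½(530 + 668)(142 − 96) = 27554; ΔPS = ½(530 + 668)(165 − 142) = 13777.
Government spending = 69 × 668 = 46092.
Net change = 27554 + 13777 − 46092 = -4761. The loss equals the DWL triangle ½·69·138.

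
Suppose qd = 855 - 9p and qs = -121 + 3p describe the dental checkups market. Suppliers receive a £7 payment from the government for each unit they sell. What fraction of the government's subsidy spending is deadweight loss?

Pre-subsidy: 855 - 9p = -121 + 3p gives p* = 244/3, q* = 123.
With the subsidy, sellers receive ps = pb + 7 for each unit, where pb is the price buyers pay.
Supply in terms of pb becomes qs = -121 + 3(pb + 7) = -100 + 3pb. Setting this equal to demand: 855 - 9pb = -100 + 3pb, so pb = 955/12.
Sellers receive ps = 955/12 + 7 = 1039/12; q' = 855 − 9·(955/12) = 138.75.
ΔCS = ½(123 + 138.75)(244/3 − 955/12) = 229.03125; ΔPS = ½(123 + 138.75)(1039/12 − 244/3) = 687.09375.
Government spending = 7 × 138.75 = 971.25.
DWL = ½ × 7 × (138.75 − 123) = 55.125; fraction = 55.125 / 971.25 = 21/370.

DWL / government spending = 21/370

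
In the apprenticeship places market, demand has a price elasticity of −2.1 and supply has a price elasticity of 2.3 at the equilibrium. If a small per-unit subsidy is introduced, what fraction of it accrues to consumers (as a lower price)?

For a small subsidy around the equilibrium, the benefit split depends on the relative slopes, which at a point are proportional to the elasticities.
Buyer share = εs/(εs + |εd|) = 2.3/(2.3 + 2.1) = 23/44; seller share = |εd|/(εs + |εd|) = 21/44.

Consumer share = 23/44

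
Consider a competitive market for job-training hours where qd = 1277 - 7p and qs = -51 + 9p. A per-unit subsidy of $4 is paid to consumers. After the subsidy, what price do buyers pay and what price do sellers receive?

Pre-subsidy: 1277 - 7p = -51 + 9p gives p* = 83, q* = 696.
With the rebate, buyers effectively pay pb = ps − 4, where ps is the price sellers receive.
Demand in terms of ps becomes qd = 1277 − 7(ps − 4) = 1305 - 7ps. Setting this equal to supply: 1305 - 7ps = -51 + 9ps, so ps = 84.75.
Buyers pay pb = 84.75 − 4 = 80.75; q' = -51 + 9·84.75 = 711.75.

Buyers pay $80.75; sellers receive $84.75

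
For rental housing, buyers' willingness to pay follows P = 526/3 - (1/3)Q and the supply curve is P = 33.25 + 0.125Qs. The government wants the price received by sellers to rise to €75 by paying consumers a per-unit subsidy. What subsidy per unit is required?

At a seller price of 75, quantity supplied is -266 + 8·75 = 334.
Buyers absorb 334 only when they pay Pb = 526/3 − (1/3)·334 = 64.
s = Ps − Pb = 75 − 64 = 11.

Required subsidy s = €11 per unit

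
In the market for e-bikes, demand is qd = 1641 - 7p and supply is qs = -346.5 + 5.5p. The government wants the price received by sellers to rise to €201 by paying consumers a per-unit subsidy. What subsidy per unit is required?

At a seller price of 201, quantity supplied is -346.5 + 5.5·201 = 759.
Buyers absorb 759 only when they pay pb with 1641 − 7·pb = 759, i.e. pb = 126.
s = ps − pb = 201 − 126 = 75.

Required subsidy s = €75 per unit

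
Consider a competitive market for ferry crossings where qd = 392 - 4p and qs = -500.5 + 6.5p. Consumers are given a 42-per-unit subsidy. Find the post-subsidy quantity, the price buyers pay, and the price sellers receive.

q' = 156; buyers pay 59; sellers receive 101

Pre-subsidy: 392 - 4p = -500.5 + 6.5p gives p* = 85, q* = 52.
With the rebate, buyers effectively pay pb = ps − 42, where ps is the price sellers receive.
Demand in terms of ps becomes qd = 392 − 4(ps − 42) = 560 - 4ps. Setting this equal to supply: 560 - 4ps = -500.5 + 6.5ps, so ps = 101.
Buyers pay pb = 101 − 42 = 59; q' = -500.5 + 6.5·101 = 156.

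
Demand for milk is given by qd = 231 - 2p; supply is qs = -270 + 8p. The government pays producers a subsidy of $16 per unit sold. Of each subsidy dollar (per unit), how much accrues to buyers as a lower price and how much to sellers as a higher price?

Pre-subsidy: 231 - 2p = -270 + 8p gives p* = 50.1, q* = 130.8.
With the subsidy, sellers receive ps = pb + 16 for each unit, where pb is the price buyers pay.
Supply in terms of pb becomes qs = -270 + 8(pb + 16) = -142 + 8pb. Setting this equal to demand: 231 - 2pb = -142 + 8pb, so pb = 37.3.
Sellers receive ps = 37.3 + 16 = 53.3; q' = 231 − 2·37.3 = 156.4.
Buyers' price falls by p* − pb = 50.1 − 37.3 = 12.8; sellers' price rises by ps − p* = 53.3 − 50.1 = 3.2.

Buyers gain $12.8 per unit; sellers gain $3.2 per unit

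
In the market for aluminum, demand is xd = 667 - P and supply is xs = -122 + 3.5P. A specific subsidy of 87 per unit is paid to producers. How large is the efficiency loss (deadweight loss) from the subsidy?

Pre-subsidy: 667 - P = -122 + 3.5P gives P* = 526/3, x* = 1475/3.
With the subsidy, sellers receive Ps = Pb + 87 for each unit, where Pb is the price buyers pay.
Supply in terms of Pb becomes xs = -122 + 3.5(Pb + 87) = 182.5 + 3.5Pb. Setting this equal to demand: 667 - Pb = 182.5 + 3.5Pb, so Pb = 323/3.
Sellers receive Ps = 323/3 + 87 = 584/3; x' = 667 − 1·(323/3) = 1678/3.
The subsidy expands output by 1678/3 − 1475/3 = 203/3 past the efficient level; on those units the gap between marginal cost and willingness to pay runs from 0 up to 87.
DWL = ½ × 87 × 203/3 = 2943.5.

Deadweight loss = 2943.5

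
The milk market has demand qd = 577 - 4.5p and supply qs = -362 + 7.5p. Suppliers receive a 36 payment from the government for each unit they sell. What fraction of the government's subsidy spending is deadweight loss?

Pre-subsidy: 577 - 4.5p = -362 + 7.5p gives p* = 78.25, q* = 224.875.
With the subsidy, sellers receive ps = pb + 36 for each unit, where pb is the price buyers pay.
Supply in terms of pb becomes qs = -362 + 7.5(pb + 36) = -92 + 7.5pb. Setting this equal to demand: 577 - 4.5pb = -92 + 7.5pb, so pb = 55.75.
Sellers receive ps = 55.75 + 36 = 91.75; q' = 577 − 4.5·55.75 = 326.125.
ΔCS = ½(224.875 + 326.125)(78.25 − 55.75) = 6198.75; ΔPS = ½(224.875 + 326.125)(91.75 − 78.25) = 3719.25.
Government spending = 36 × 326.125 = 11740.5.
DWL = ½ × 36 × (326.125 − 224.875) = 1822.5; fraction = 1822.5 / 11740.5 = 405/2609.

DWL / government spending = 405/2609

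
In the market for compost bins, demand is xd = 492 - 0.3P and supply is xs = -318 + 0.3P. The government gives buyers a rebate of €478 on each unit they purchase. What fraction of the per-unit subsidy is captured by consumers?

Pre-subsidy: 492 - 0.3P = -318 + 0.3P gives P* = 1350, x* = 87.
With the rebate, buyers effectively pay Pb = Ps − 478, where Ps is the price sellers receive.
Demand in terms of Ps becomes xd = 492 − 0.3(Ps − 478) = 635.4 - 0.3Ps. Setting this equal to supply: 635.4 - 0.3Ps = -318 + 0.3Ps, so Ps = 1589.
Buyers pay Pb = 1589 − 478 = 1111; x' = -318 + 0.3·1589 = 158.7.
Buyers' price falls by P* − Pb = 1350 − 1111 = 239; sellers' price rises by Ps − P* = 1589 − 1350 = 239.
So consumers capture 239/478 = 0.5 of each unit of subsidy.

Consumer share = 0.5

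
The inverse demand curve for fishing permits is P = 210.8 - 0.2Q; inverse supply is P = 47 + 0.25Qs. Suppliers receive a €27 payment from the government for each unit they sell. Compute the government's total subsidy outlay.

Government cost = €11448

Pre-subsidy: 210.8 - 0.2Q = 47 + 0.25Q gives Q* = 364 and P* = 138.
With the subsidy, sellers receive Ps = Pb + 27 for each unit, where Pb is the price buyers pay.
On the curves, Pb = 210.8 - 0.2Q and Ps = 47 + 0.25Q; the wedge Ps − Pb = 27 gives 47 + 0.25Q − (210.8 - 0.2Q) = 27, so Q' = 424.
Then Pb = 210.8 − 0.2·424 = 126 and Ps = 47 + 0.25·424 = 153.
Government outlay = subsidy × quantity = 27 × 424 = 11448.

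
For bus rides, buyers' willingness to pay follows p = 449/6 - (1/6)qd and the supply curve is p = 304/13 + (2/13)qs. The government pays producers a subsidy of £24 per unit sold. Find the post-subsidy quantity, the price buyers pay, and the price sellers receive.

Pre-subsidy: 449/6 - (1/6)q = 304/13 + (2/13)q gives q* = 160.52 and p* = 48.08.
With the subsidy, sellers receive ps = pb + 24 for each unit, where pb is the price buyers pay.
On the curves, pb = 449/6 - (1/6)q and ps = 304/13 + (2/13)q; the wedge ps − pb = 24 gives 304/13 + (2/13)q − (449/6 - (1/6)q) = 24, so q' = 235.4.
Then pb = 449/6 − (1/6)·235.4 = 35.6 and ps = 304/13 + (2/13)·235.4 = 59.6.

q' = 235.4; buyers pay £35.6; sellers receive £59.6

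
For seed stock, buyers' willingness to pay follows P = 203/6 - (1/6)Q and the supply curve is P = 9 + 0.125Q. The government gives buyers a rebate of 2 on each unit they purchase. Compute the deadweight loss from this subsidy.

Deadweight loss = 48/7

Pre-subsidy: 203/6 - (1/6)Q = 9 + 0.125Q gives Q* = 596/7 and P* = 275/14.
With the rebate, buyers effectively pay Pb = Ps − 2, where Ps is the price sellers receive.
On the curves, Pb = 203/6 - (1/6)Q and Ps = 9 + 0.125Q; the wedge Ps − Pb = 2 gives 9 + 0.125Q − (203/6 - (1/6)Q) = 2, so Q' = 92.
Then Pb = 203/6 − (1/6)·92 = 18.5 and Ps = 9 + 0.125·92 = 20.5.
The subsidy expands output by 92 − 596/7 = 48/7 past the efficient level; on those units the gap between marginal cost and willingness to pay runs from 0 up to 2.
DWL = ½ × 2 × 48/7 = 48/7.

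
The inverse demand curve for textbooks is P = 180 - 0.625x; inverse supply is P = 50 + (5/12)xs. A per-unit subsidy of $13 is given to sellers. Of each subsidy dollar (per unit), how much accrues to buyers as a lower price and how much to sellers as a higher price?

Pre-subsidy: 180 - 0.625x = 50 + (5/12)x gives x* = 124.8 and P* = 102.
With the subsidy, sellers receive Ps = Pb + 13 for each unit, where Pb is the price buyers pay.
On the curves, Pb = 180 - 0.625x and Ps = 50 + (5/12)x; the wedge Ps − Pb = 13 gives 50 + (5/12)x − (180 - 0.625x) = 13, so x' = 137.28.
Then Pb = 180 − 0.625·137.28 = 94.2 and Ps = 50 + (5/12)·137.28 = 107.2.
Buyers' price falls by P* − Pb = 102 − 94.2 = 7.8; sellers' price rises by Ps − P* = 107.2 − 102 = 5.2.

Buyers gain $7.8 per unit; sellers gain $5.2 per unit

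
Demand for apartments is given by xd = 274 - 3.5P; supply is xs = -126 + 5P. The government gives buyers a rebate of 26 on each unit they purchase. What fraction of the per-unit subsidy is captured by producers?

Pre-subsidy: 274 - 3.5P = -126 + 5P gives P* = 800/17, x* = 1858/17.
With the rebate, buyers effectively pay Pb = Ps − 26, where Ps is the price sellers receive.
Demand in terms of Ps becomes xd = 274 − 3.5(Ps − 26) = 365 - 3.5Ps. Setting this equal to supply: 365 - 3.5Ps = -126 + 5Ps, so Ps = 982/17.
Buyers pay Pb = 982/17 − 26 = 540/17; x' = -126 + 5·(982/17) = 2768/17.
Buyers' price falls by P* − Pb = 800/17 − 540/17 = 260/17; sellers' price rises by Ps − P* = 982/17 − 800/17 = 182/17.
So producers capture (182/17)/26 = 7/17 of each unit of subsidy.

Producer share = 7/17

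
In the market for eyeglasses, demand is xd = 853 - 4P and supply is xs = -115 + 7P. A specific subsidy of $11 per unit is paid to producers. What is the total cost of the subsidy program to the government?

Government cost = $5819

Pre-subsidy: 853 - 4P = -115 + 7P gives P* = 88, x* = 501.
With the subsidy, sellers receive Ps = Pb + 11 for each unit, where Pb is the price buyers pay.
Supply in terms of Pb becomes xs = -115 + 7(Pb + 11) = -38 + 7Pb. Setting this equal to demand: 853 - 4Pb = -38 + 7Pb, so Pb = 81.
Sellers receive Ps = 81 + 11 = 92; x' = 853 − 4·81 = 529.
Government outlay = subsidy × quantity = 11 × 529 = 5819.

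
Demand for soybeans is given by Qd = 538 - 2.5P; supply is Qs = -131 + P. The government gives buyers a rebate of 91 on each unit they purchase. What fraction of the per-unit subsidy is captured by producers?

Pre-subsidy: 538 - 2.5P = -131 + P gives P* = 1338/7, Q* = 421/7.
With the rebate, buyers effectively pay Pb = Ps − 91, where Ps is the price sellers receive.
Demand in terms of Ps becomes Qd = 538 − 2.5(Ps − 91) = 765.5 - 2.5Ps. Setting this equal to supply: 765.5 - 2.5Ps = -131 + Ps, so Ps = 1793/7.
Buyers pay Pb = 1793/7 − 91 = 1156/7; Q' = -131 + 1·(1793/7) = 876/7.
Buyers' price falls by P* − Pb = 1338/7 − 1156/7 = 26; sellers' price rises by Ps − P* = 1793/7 − 1338/7 = 65.
So producers capture 65/91 = 5/7 of each unit of subsidy.

Producer share = 5/7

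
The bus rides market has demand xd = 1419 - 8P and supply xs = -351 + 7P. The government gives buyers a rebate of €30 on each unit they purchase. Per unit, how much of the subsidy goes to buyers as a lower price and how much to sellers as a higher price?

Pre-subsidy: 1419 - 8P = -351 + 7P gives P* = 118, x* = 475.
With the rebate, buyers effectively pay Pb = Ps − 30, where Ps is the price sellers receive.
Demand in terms of Ps becomes xd = 1419 − 8(Ps − 30) = 1659 - 8Ps. Setting this equal to supply: 1659 - 8Ps = -351 + 7Ps, so Ps = 134.
Buyers pay Pb = 134 − 30 = 104; x' = -351 + 7·134 = 587.
Buyers' price falls by P* − Pb = 118 − 104 = 14; sellers' price rises by Ps − P* = 134 − 118 = 16.

Buyers gain €14 per unit; sellers gain €16 per unit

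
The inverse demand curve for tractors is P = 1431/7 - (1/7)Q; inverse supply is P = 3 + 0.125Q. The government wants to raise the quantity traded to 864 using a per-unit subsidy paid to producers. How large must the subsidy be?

Required subsidy s = 30 per unit

At Q = 864, from the demand curve buyers pay Pb = 1431/7 − (1/7)·864 = 81; from the supply curve sellers need Ps = 3 + 0.125·864 = 111.
The subsidy must fill the gap: s = Ps − Pb = 111 − 81 = 30.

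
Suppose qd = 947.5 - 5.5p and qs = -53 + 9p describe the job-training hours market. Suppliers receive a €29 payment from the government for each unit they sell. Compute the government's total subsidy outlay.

Pre-subsidy: 947.5 - 5.5p = -53 + 9p gives p* = 69, q* = 568.
With the subsidy, sellers receive ps = pb + 29 for each unit, where pb is the price buyers pay.
Supply in terms of pb becomes qs = -53 + 9(pb + 29) = 208 + 9pb. Setting this equal to demand: 947.5 - 5.5pb = 208 + 9pb, so pb = 51.
Sellers receive ps = 51 + 29 = 80; q' = 947.5 − 5.5·51 = 667.
Government outlay = subsidy × quantity = 29 × 667 = 19343.

Government cost = €19343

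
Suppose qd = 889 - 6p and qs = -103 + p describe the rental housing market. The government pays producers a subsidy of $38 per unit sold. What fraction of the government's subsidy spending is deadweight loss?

Pre-subsidy: 889 - 6p = -103 + p gives p* = 992/7, q* = 271/7.
With the subsidy, sellers receive ps = pb + 38 for each unit, where pb is the price buyers pay.
Supply in terms of pb becomes qs = -103 + 1(pb + 38) = -65 + pb. Setting this equal to demand: 889 - 6pb = -65 + pb, so pb = 954/7.
Sellers receive ps = 954/7 + 38 = 1220/7; q' = 889 − 6·(954/7) = 499/7.
ΔCS = ½(271/7 + 499/7)(992/7 − 954/7) = 2090/7; ΔPS = ½(271/7 + 499/7)(1220/7 − 992/7) = 12540/7.
Government spending = 38 × 499/7 = 18962/7.
DWL = ½ × 38 × (499/7 − 271/7) = 4332/7; fraction = (4332/7) / (18962/7) = 114/499.

DWL / government spending = 114/499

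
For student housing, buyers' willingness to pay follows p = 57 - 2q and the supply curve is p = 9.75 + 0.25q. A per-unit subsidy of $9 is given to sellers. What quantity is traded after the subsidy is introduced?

Pre-subsidy: 57 - 2q = 9.75 + 0.25q gives q* = 21 and p* = 15.
With the subsidy, sellers receive ps = pb + 9 for each unit, where pb is the price buyers pay.
On the curves, pb = 57 - 2q and ps = 9.75 + 0.25q; the wedge ps − pb = 9 gives 9.75 + 0.25q − (57 - 2q) = 9, so q' = 25.
Then pb = 57 − 2·25 = 7 and ps = 9.75 + 0.25·25 = 16.

q' = 25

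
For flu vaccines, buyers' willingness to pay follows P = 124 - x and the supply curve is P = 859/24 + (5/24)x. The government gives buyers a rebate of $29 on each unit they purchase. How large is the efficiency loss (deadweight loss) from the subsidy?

Deadweight loss = $348

Pre-subsidy: 124 - x = 859/24 + (5/24)x gives x* = 73 and P* = 51.
With the rebate, buyers effectively pay Pb = Ps − 29, where Ps is the price sellers receive.
On the curves, Pb = 124 - x and Ps = 859/24 + (5/24)x; the wedge Ps − Pb = 29 gives 859/24 + (5/24)x − (124 - x) = 29, so x' = 97.
Then Pb = 124 − 1·97 = 27 and Ps = 859/24 + (5/24)·97 = 56.
The subsidy expands output by 97 − 73 = 24 past the efficient level; on those units the gap between marginal cost and willingness to pay runs from 0 up to 29.
DWL = ½ × 29 × 24 = 348.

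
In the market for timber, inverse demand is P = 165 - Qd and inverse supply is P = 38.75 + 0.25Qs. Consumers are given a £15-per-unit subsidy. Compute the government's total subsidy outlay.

Pre-subsidy: 165 - Q = 38.75 + 0.25Q gives Q* = 101 and P* = 64.
With the rebate, buyers effectively pay Pb = Ps − 15, where Ps is the price sellers receive.
On the curves, Pb = 165 - Q and Ps = 38.75 + 0.25Q; the wedge Ps − Pb = 15 gives 38.75 + 0.25Q − (165 - Q) = 15, so Q' = 113.
Then Pb = 165 − 1·113 = 52 and Ps = 38.75 + 0.25·113 = 67.
Government outlay = subsidy × quantity = 15 × 113 = 1695.

Government cost = £1695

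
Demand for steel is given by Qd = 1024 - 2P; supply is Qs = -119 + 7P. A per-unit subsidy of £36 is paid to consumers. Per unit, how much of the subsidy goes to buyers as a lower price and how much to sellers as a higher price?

Pre-subsidy: 1024 - 2P = -119 + 7P gives P* = 127, Q* = 770.
With the rebate, buyers effectively pay Pb = Ps − 36, where Ps is the price sellers receive.
Demand in terms of Ps becomes Qd = 1024 − 2(Ps − 36) = 1096 - 2Ps. Setting this equal to supply: 1096 - 2Ps = -119 + 7Ps, so Ps = 135.
Buyers pay Pb = 135 − 36 = 99; Q' = -119 + 7·135 = 826.
Buyers' price falls by P* − Pb = 127 − 99 = 28; sellers' price rises by Ps − P* = 135 − 127 = 8.

Buyers gain £28 per unit; sellers gain £8 per unit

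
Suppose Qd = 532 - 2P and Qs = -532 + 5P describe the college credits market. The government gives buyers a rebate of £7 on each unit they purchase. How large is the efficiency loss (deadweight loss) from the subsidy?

Pre-subsidy: 532 - 2P = -532 + 5P gives P* = 152, Q* = 228.
With the rebate, buyers effectively pay Pb = Ps − 7, where Ps is the price sellers receive.
Demand in terms of Ps becomes Qd = 532 − 2(Ps − 7) = 546 - 2Ps. Setting this equal to supply: 546 - 2Ps = -532 + 5Ps, so Ps = 154.
Buyers pay Pb = 154 − 7 = 147; Q' = -532 + 5·154 = 238.
The subsidy expands output by 238 − 228 = 10 past the efficient level; on those units the gap between marginal cost and willingness to pay runs from 0 up to 7.
DWL = ½ × 7 × 10 = 35.

Deadweight loss = £35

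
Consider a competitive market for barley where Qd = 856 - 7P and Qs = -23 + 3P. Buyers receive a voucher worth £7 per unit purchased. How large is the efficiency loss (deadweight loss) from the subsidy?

Deadweight loss = £51.45

Pre-subsidy: 856 - 7P = -23 + 3P gives P* = 87.9, Q* = 240.7.
With the rebate, buyers effectively pay Pb = Ps − 7, where Ps is the price sellers receive.
Demand in terms of Ps becomes Qd = 856 − 7(Ps − 7) = 905 - 7Ps. Setting this equal to supply: 905 - 7Ps = -23 + 3Ps, so Ps = 92.8.
Buyers pay Pb = 92.8 − 7 = 85.8; Q' = -23 + 3·92.8 = 255.4.
The subsidy expands output by 255.4 − 240.7 = 14.7 past the efficient level; on those units the gap between marginal cost and willingness to pay runs from 0 up to 7.
DWL = ½ × 7 × 14.7 = 51.45.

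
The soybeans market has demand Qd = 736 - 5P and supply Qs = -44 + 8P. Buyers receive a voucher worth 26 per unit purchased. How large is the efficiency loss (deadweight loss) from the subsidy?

Deadweight loss = 1040

Pre-subsidy: 736 - 5P = -44 + 8P gives P* = 60, Q* = 436.
With the rebate, buyers effectively pay Pb = Ps − 26, where Ps is the price sellers receive.
Demand in terms of Ps becomes Qd = 736 − 5(Ps − 26) = 866 - 5Ps. Setting this equal to supply: 866 - 5Ps = -44 + 8Ps, so Ps = 70.
Buyers pay Pb = 70 − 26 = 44; Q' = -44 + 8·70 = 516.
The subsidy expands output by 516 − 436 = 80 past the efficient level; on those units the gap between marginal cost and willingness to pay runs from 0 up to 26.
DWL = ½ × 26 × 80 = 1040.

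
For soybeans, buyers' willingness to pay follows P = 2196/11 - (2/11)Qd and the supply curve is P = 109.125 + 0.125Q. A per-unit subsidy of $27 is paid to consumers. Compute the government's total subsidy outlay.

Pre-subsidy: 2196/11 - (2/11)Q = 109.125 + 0.125Q gives Q* = 295 and P* = 146.
With the rebate, buyers effectively pay Pb = Ps − 27, where Ps is the price sellers receive.
On the curves, Pb = 2196/11 - (2/11)Q and Ps = 109.125 + 0.125Q; the wedge Ps − Pb = 27 gives 109.125 + 0.125Q − (2196/11 - (2/11)Q) = 27, so Q' = 383.
Then Pb = 2196/11 − (2/11)·383 = 130 and Ps = 109.125 + 0.125·383 = 157.
Government outlay = subsidy × quantity = 27 × 383 = 10341.

Government cost = $10341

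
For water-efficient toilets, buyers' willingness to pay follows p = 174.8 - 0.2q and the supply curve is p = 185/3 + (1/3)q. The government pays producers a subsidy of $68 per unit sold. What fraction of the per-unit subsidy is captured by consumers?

Pre-subsidy: 174.8 - 0.2q = 185/3 + (1/3)q gives q* = 212.125 and p* = 132.375.
With the subsidy, sellers receive ps = pb + 68 for each unit, where pb is the price buyers pay.
On the curves, pb = 174.8 - 0.2q and ps = 185/3 + (1/3)q; the wedge ps − pb = 68 gives 185/3 + (1/3)q − (174.8 - 0.2q) = 68, so q' = 339.625.
Then pb = 174.8 − 0.2·339.625 = 106.875 and ps = 185/3 + (1/3)·339.625 = 174.875.
Buyers' price falls by p* − pb = 132.375 − 106.875 = 25.5; sellers' price rises by ps − p* = 174.875 − 132.375 = 42.5.
So consumers capture 25.5/68 = 0.375 of each unit of subsidy.

Consumer share = 0.375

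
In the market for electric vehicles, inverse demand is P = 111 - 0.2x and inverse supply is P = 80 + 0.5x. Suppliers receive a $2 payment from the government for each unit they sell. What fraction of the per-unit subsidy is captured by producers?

Pre-subsidy: 111 - 0.2x = 80 + 0.5x gives x* = 310/7 and P* = 715/7.
With the subsidy, sellers receive Ps = Pb + 2 for each unit, where Pb is the price buyers pay.
On the curves, Pb = 111 - 0.2x and Ps = 80 + 0.5x; the wedge Ps − Pb = 2 gives 80 + 0.5x − (111 - 0.2x) = 2, so x' = 330/7.
Then Pb = 111 − 0.2·(330/7) = 711/7 and Ps = 80 + 0.5·(330/7) = 725/7.
Buyers' price falls by P* − Pb = 715/7 − 711/7 = 4/7; sellers' price rises by Ps − P* = 725/7 − 715/7 = 10/7.
So producers capture (10/7)/2 = 5/7 of each unit of subsidy.

Producer share = 5/7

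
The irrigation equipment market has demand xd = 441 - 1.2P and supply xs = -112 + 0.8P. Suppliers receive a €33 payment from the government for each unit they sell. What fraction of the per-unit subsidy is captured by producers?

Producer share = 0.6

Pre-subsidy: 441 - 1.2P = -112 + 0.8P gives P* = 276.5, x* = 109.2.
With the subsidy, sellers receive Ps = Pb + 33 for each unit, where Pb is the price buyers pay.
Supply in terms of Pb becomes xs = -112 + 0.8(Pb + 33) = -85.6 + 0.8Pb. Setting this equal to demand: 441 - 1.2Pb = -85.6 + 0.8Pb, so Pb = 263.3.
Sellers receive Ps = 263.3 + 33 = 296.3; x' = 441 − 1.2·263.3 = 125.04.
Buyers' price falls by P* − Pb = 276.5 − 263.3 = 13.2; sellers' price rises by Ps − P* = 296.3 − 276.5 = 19.8.
So producers capture 19.8/33 = 0.6 of each unit of subsidy.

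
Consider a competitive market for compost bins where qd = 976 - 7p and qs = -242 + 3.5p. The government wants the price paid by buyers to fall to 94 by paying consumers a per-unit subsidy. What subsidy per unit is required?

At a buyer price of 94, quantity demanded is 976 − 7·94 = 318.
Sellers supply 318 only when they receive ps with -242 + 3.5·ps = 318, i.e. ps = 160.
s = ps − pb = 160 − 94 = 66.

Required subsidy s = 66 per unit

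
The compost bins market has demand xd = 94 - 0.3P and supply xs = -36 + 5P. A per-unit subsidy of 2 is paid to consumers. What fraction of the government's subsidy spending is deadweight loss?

Pre-subsidy: 94 - 0.3P = -36 + 5P gives P* = 1300/53, x* = 4592/53.
With the rebate, buyers effectively pay Pb = Ps − 2, where Ps is the price sellers receive.
Demand in terms of Ps becomes xd = 94 − 0.3(Ps − 2) = 94.6 - 0.3Ps. Setting this equal to supply: 94.6 - 0.3Ps = -36 + 5Ps, so Ps = 1306/53.
Buyers pay Pb = 1306/53 − 2 = 1200/53; x' = -36 + 5·(1306/53) = 4622/53.
ΔCS = ½(4592/53 + 4622/53)(1300/53 − 1200/53) = 460700/2809; ΔPS = ½(4592/53 + 4622/53)(1306/53 − 1300/53) = 27642/2809.
Government spending = 2 × 4622/53 = 9244/53.
DWL = ½ × 2 × (4622/53 − 4592/53) = 30/53; fraction = (30/53) / (9244/53) = 15/4622.

DWL / government spending = 15/4622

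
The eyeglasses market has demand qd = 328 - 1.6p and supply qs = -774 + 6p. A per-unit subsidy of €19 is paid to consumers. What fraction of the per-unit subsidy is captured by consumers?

Consumer share = 15/19

Pre-subsidy: 328 - 1.6p = -774 + 6p gives p* = 145, q* = 96.
With the rebate, buyers effectively pay pb = ps − 19, where ps is the price sellers receive.
Demand in terms of ps becomes qd = 328 − 1.6(ps − 19) = 358.4 - 1.6ps. Setting this equal to supply: 358.4 - 1.6ps = -774 + 6ps, so ps = 149.
Buyers pay pb = 149 − 19 = 130; q' = -774 + 6·149 = 120.
Buyers' price falls by p* − pb = 145 − 130 = 15; sellers' price rises by ps − p* = 149 − 145 = 4.
So consumers capture 15/19 = 15/19 of each unit of subsidy.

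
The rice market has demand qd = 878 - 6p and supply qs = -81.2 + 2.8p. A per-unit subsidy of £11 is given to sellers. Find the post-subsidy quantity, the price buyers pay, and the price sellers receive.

q' = 245; buyers pay £105.5; sellers receive £116.5

Pre-subsidy: 878 - 6p = -81.2 + 2.8p gives p* = 109, q* = 224.
With the subsidy, sellers receive ps = pb + 11 for each unit, where pb is the price buyers pay.
Supply in terms of pb becomes qs = -81.2 + 2.8(pb + 11) = -50.4 + 2.8pb. Setting this equal to demand: 878 - 6pb = -50.4 + 2.8pb, so pb = 105.5.
Sellers receive ps = 105.5 + 11 = 116.5; q' = 878 − 6·105.5 = 245.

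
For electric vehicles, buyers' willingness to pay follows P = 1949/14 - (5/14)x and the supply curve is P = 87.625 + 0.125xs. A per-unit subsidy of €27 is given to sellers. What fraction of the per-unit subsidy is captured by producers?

Producer share = 7/27

Pre-subsidy: 1949/14 - (5/14)x = 87.625 + 0.125x gives x* = 107 and P* = 101.
With the subsidy, sellers receive Ps = Pb + 27 for each unit, where Pb is the price buyers pay.
On the curves, Pb = 1949/14 - (5/14)x and Ps = 87.625 + 0.125x; the wedge Ps − Pb = 27 gives 87.625 + 0.125x − (1949/14 - (5/14)x) = 27, so x' = 163.
Then Pb = 1949/14 − (5/14)·163 = 81 and Ps = 87.625 + 0.125·163 = 108.
Buyers' price falls by P* − Pb = 101 − 81 = 20; sellers' price rises by Ps − P* = 108 − 101 = 7.
So producers capture 7/27 = 7/27 of each unit of subsidy.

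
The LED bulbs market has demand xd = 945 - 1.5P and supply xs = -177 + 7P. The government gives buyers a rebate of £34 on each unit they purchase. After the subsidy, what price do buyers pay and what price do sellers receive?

Pre-subsidy: 945 - 1.5P = -177 + 7P gives P* = 132, x* = 747.
With the rebate, buyers effectively pay Pb = Ps − 34, where Ps is the price sellers receive.
Demand in terms of Ps becomes xd = 945 − 1.5(Ps − 34) = 996 - 1.5Ps. Setting this equal to supply: 996 - 1.5Ps = -177 + 7Ps, so Ps = 138.
Buyers pay Pb = 138 − 34 = 104; x' = -177 + 7·138 = 789.

Buyers pay £104; sellers receive £138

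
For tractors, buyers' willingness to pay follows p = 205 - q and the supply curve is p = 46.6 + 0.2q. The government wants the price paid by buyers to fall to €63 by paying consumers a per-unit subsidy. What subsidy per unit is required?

Required subsidy s = €12 per unit

At a buyer price of 63, quantity demanded is 205 − 1·63 = 142.
Sellers supply 142 only when they receive ps = 46.6 + 0.2·142 = 75.
s = ps − pb = 75 − 63 = 12.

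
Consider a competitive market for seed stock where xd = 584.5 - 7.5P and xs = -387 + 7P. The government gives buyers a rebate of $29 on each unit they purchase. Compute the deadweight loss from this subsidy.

Deadweight loss = $1522.5

Pre-subsidy: 584.5 - 7.5P = -387 + 7P gives P* = 67, x* = 82.
With the rebate, buyers effectively pay Pb = Ps − 29, where Ps is the price sellers receive.
Demand in terms of Ps becomes xd = 584.5 − 7.5(Ps − 29) = 802 - 7.5Ps. Setting this equal to supply: 802 - 7.5Ps = -387 + 7Ps, so Ps = 82.
Buyers pay Pb = 82 − 29 = 53; x' = -387 + 7·82 = 187.
The subsidy expands output by 187 − 82 = 105 past the efficient level; on those units the gap between marginal cost and willingness to pay runs from 0 up to 29.
DWL = ½ × 29 × 105 = 1522.5.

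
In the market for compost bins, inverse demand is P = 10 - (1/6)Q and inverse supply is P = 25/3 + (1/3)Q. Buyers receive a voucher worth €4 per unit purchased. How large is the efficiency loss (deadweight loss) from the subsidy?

Pre-subsidy: 10 - (1/6)Q = 25/3 + (1/3)Q gives Q* = 10/3 and P* = 85/9.
With the rebate, buyers effectively pay Pb = Ps − 4, where Ps is the price sellers receive.
On the curves, Pb = 10 - (1/6)Q and Ps = 25/3 + (1/3)Q; the wedge Ps − Pb = 4 gives 25/3 + (1/3)Q − (10 - (1/6)Q) = 4, so Q' = 34/3.
Then Pb = 10 − (1/6)·(34/3) = 73/9 and Ps = 25/3 + (1/3)·(34/3) = 109/9.
The subsidy expands output by 34/3 − 10/3 = 8 past the efficient level; on those units the gap between marginal cost and willingness to pay runs from 0 up to 4.
DWL = ½ × 4 × 8 = 16.

Deadweight loss = €16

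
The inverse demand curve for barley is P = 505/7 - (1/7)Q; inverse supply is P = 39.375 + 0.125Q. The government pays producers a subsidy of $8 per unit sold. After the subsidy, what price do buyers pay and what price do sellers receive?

Buyers pay $50.4; sellers receive $58.4

Pre-subsidy: 505/7 - (1/7)Q = 39.375 + 0.125Q gives Q* = 367/3 and P* = 164/3.
With the subsidy, sellers receive Ps = Pb + 8 for each unit, where Pb is the price buyers pay.
On the curves, Pb = 505/7 - (1/7)Q and Ps = 39.375 + 0.125Q; the wedge Ps − Pb = 8 gives 39.375 + 0.125Q − (505/7 - (1/7)Q) = 8, so Q' = 152.2.
Then Pb = 505/7 − (1/7)·152.2 = 50.4 and Ps = 39.375 + 0.125·152.2 = 58.4.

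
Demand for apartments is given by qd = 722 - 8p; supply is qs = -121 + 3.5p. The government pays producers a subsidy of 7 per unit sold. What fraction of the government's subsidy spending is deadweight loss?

DWL / government spending = 98/1755

Pre-subsidy: 722 - 8p = -121 + 3.5p gives p* = 1686/23, q* = 3118/23.
With the subsidy, sellers receive ps = pb + 7 for each unit, where pb is the price buyers pay.
Supply in terms of pb becomes qs = -121 + 3.5(pb + 7) = -96.5 + 3.5pb. Setting this equal to demand: 722 - 8pb = -96.5 + 3.5pb, so pb = 1637/23.
Sellers receive ps = 1637/23 + 7 = 1798/23; q' = 722 − 8·(1637/23) = 3510/23.
ΔCS = ½(3118/23 + 3510/23)(1686/23 − 1637/23) = 162386/529; ΔPS = ½(3118/23 + 3510/23)(1798/23 − 1686/23) = 371168/529.
Government spending = 7 × 3510/23 = 24570/23.
DWL = ½ × 7 × (3510/23 − 3118/23) = 1372/23; fraction = (1372/23) / (24570/23) = 98/1755.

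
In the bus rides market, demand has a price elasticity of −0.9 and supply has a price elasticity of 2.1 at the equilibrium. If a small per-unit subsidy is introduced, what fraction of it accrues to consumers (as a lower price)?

Consumer share = 0.7

For a small subsidy around the equilibrium, the benefit split depends on the relative slopes, which at a point are proportional to the elasticities.
Buyer share = εs/(εs + |εd|) = 2.1/(2.1 + 0.9) = 0.7; seller share = |εd|/(εs + |εd|) = 0.3.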